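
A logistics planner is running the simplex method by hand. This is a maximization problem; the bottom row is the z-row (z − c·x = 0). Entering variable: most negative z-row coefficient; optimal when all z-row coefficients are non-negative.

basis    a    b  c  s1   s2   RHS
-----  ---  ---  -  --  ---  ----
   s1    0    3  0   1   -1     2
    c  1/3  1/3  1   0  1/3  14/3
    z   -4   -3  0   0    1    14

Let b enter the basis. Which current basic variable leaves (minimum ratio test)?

Column b entries and ratios — s1: 2/3 = 2/3; c: (14/3)/(1/3) = 14.
Smallest ratio is 2/3 in the row of s1, so s1 leaves.

s1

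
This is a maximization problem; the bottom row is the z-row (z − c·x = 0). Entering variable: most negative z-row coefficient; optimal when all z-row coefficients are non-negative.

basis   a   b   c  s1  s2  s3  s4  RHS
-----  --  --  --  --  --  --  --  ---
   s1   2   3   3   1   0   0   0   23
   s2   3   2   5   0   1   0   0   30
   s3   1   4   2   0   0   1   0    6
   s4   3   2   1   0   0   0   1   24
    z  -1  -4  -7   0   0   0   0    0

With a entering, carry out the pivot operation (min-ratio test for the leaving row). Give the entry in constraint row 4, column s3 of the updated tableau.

-3

Ratio test on column a — row 1: 23/2 = 23/2; row 2: 30/3 = 10; row 3: 6/1 = 6; row 4: 24/3 = 8. Minimum is 6 at row 3 (s3 leaves); pivot element 1.
Divide row 3 by 1; eliminate column a from the other rows.
Row 4 update in column s3: 0 − 3·1 = -3.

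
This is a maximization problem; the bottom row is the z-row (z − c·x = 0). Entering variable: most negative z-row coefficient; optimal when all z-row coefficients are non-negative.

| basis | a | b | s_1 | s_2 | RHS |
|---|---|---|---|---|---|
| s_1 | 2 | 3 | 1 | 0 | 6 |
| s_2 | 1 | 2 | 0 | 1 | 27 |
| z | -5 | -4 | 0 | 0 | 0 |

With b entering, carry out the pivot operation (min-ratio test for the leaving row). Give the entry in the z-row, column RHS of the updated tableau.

Ratio test on column b — row 1: 6/3 = 2; row 2: 27/2 = 27/2. Minimum is 2 at row 1 (s_1 leaves); pivot element 3.
Divide row 1 by 3; eliminate column b from the other rows.
z-row update in column RHS: 0 − (-4)·2 = 8.

8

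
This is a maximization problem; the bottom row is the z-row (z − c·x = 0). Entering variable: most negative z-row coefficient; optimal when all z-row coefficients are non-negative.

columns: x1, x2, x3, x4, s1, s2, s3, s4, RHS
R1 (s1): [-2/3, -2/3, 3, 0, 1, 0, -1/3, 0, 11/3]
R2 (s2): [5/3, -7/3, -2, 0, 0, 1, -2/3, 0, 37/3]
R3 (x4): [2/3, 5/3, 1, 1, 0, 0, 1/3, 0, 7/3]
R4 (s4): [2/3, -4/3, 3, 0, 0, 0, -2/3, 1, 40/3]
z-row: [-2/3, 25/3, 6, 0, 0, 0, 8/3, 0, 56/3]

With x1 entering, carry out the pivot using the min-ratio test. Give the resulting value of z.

Ratio test on column x1 — row 1: entry -2/3 ≤ 0; row 2: (37/3)/(5/3) = 37/5; row 3: (7/3)/(2/3) = 7/2; row 4: (40/3)/(2/3) = 20. Minimum is 7/2 at row 3 (x4 leaves); pivot element 2/3.
Pivot on row 3; the z-row RHS becomes 56/3 − (-2/3)·(7/2) = 21.

21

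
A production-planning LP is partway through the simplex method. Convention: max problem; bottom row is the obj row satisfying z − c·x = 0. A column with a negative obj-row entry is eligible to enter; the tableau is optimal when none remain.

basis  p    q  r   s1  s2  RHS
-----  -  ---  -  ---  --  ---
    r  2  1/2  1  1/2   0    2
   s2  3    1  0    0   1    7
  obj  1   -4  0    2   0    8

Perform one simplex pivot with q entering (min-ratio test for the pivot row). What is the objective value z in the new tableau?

24

Ratio test on column q — row 1: 2/(1/2) = 4; row 2: 7/1 = 7. Minimum is 4 at row 1 (r leaves); pivot element 1/2.
Pivot on row 1; the obj-row RHS becomes 8 − (-4)·4 = 24.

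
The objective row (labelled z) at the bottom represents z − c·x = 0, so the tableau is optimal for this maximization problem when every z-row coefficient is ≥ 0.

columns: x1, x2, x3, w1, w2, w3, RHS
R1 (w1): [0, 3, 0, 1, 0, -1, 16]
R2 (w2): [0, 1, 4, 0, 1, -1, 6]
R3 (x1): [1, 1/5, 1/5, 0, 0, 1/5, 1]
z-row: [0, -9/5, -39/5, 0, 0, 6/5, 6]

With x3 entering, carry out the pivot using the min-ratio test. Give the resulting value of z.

177/10

Ratio test on column x3 — row 1: entry 0 ≤ 0; row 2: 6/4 = 3/2; row 3: 1/(1/5) = 5. Minimum is 3/2 at row 2 (w2 leaves); pivot element 4.
Pivot on row 2; the z-row RHS becomes 6 − (-39/5)·(3/2) = 177/10.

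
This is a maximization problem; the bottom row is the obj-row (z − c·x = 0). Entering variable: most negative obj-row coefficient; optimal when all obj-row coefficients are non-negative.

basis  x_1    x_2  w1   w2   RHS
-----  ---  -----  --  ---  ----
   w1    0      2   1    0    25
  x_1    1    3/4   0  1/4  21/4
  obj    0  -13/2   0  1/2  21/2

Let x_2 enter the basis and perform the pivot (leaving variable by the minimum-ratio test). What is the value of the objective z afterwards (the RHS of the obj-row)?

56

Ratio test on column x_2 — row 1: 25/2 = 25/2; row 2: (21/4)/(3/4) = 7. Minimum is 7 at row 2 (x_1 leaves); pivot element 3/4.
Pivot on row 2; the obj-row RHS becomes 21/2 − (-13/2)·7 = 56.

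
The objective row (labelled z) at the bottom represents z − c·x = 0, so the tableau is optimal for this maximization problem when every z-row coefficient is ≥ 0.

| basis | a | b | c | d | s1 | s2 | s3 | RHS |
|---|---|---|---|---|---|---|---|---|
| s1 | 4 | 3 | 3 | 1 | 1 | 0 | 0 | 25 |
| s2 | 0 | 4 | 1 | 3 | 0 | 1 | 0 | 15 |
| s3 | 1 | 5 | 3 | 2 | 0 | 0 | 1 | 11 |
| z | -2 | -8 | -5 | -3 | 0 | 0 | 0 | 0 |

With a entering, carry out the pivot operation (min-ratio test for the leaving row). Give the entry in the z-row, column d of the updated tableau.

Ratio test on column a — row 1: 25/4 = 25/4; row 2: entry 0 ≤ 0; row 3: 11/1 = 11. Minimum is 25/4 at row 1 (s1 leaves); pivot element 4.
Divide row 1 by 4; eliminate column a from the other rows.
z-row update in column d: -3 − (-2)·(1/4) = -5/2.

-5/2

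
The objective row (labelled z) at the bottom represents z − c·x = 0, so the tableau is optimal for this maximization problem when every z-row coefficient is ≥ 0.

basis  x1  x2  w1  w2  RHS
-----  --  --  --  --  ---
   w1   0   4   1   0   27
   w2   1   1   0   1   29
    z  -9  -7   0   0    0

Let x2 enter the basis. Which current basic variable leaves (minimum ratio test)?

Column x2 entries and ratios — w1: 27/4 = 27/4; w2: 29/1 = 29.
Smallest ratio is 27/4 in the row of w1, so w1 leaves.

w1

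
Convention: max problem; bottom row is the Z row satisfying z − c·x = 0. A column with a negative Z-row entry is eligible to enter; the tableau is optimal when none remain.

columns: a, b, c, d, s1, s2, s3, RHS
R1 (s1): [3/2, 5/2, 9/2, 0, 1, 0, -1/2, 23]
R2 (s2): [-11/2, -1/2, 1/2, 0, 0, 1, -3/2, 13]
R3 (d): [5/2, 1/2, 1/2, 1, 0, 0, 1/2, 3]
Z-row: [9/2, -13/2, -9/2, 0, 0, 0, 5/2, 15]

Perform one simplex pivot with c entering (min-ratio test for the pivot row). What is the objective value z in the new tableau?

38

Ratio test on column c — row 1: 23/(9/2) = 46/9; row 2: 13/(1/2) = 26; row 3: 3/(1/2) = 6. Minimum is 46/9 at row 1 (s1 leaves); pivot element 9/2.
Pivot on row 1; the Z-row RHS becomes 15 − (-9/2)·(46/9) = 38.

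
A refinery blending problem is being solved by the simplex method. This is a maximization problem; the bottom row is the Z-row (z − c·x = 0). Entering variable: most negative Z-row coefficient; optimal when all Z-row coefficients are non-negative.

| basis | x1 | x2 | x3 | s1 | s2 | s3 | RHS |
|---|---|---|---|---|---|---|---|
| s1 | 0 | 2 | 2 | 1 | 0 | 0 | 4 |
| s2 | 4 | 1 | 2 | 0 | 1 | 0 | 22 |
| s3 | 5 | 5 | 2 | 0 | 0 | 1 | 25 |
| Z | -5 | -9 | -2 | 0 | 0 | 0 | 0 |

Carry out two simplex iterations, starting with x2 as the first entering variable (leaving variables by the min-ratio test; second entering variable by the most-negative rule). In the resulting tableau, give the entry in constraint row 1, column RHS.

2

Ratio test on column x2 — row 1: 4/2 = 2; row 2: 22/1 = 22; row 3: 25/5 = 5. Minimum is 2 at row 1 (s1 leaves); pivot element 2.
Divide row 1 by 2; eliminate column x2 from the other rows.
Second iteration: most negative Z-row entry is -5 in column x1, so x1 enters.
Ratio test on column x1 — row 1: entry 0 ≤ 0; row 2: 20/4 = 5; row 3: 15/5 = 3. Minimum is 3 at row 3 (s3 leaves); pivot element 5.
Divide row 3 by 5; eliminate column x1 from the other rows.
After both pivots, the entry at constraint row 1, column RHS is 2.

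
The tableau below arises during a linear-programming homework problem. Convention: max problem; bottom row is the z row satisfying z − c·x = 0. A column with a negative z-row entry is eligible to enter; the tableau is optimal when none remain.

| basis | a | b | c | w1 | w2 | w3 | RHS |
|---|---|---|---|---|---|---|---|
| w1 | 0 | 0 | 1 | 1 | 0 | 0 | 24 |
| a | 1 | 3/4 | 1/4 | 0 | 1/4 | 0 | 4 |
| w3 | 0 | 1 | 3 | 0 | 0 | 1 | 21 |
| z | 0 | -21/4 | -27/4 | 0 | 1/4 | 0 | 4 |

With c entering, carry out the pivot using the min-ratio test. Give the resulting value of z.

Ratio test on column c — row 1: 24/1 = 24; row 2: 4/(1/4) = 16; row 3: 21/3 = 7. Minimum is 7 at row 3 (w3 leaves); pivot element 3.
Pivot on row 3; the z-row RHS becomes 4 − (-27/4)·7 = 205/4.

205/4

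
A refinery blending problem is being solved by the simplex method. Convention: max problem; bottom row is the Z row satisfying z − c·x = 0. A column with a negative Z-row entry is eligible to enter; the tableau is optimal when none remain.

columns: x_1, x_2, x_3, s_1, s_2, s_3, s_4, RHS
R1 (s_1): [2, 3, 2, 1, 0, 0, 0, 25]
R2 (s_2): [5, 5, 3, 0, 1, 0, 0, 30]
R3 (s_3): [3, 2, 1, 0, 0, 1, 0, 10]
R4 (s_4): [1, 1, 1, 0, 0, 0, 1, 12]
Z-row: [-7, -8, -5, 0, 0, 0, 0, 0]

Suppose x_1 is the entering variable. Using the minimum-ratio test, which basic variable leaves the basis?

Column x_1 entries and ratios — s_1: 25/2 = 25/2; s_2: 30/5 = 6; s_3: 10/3 = 10/3; s_4: 12/1 = 12.
Smallest ratio is 10/3 in the row of s_3, so s_3 leaves.

s_3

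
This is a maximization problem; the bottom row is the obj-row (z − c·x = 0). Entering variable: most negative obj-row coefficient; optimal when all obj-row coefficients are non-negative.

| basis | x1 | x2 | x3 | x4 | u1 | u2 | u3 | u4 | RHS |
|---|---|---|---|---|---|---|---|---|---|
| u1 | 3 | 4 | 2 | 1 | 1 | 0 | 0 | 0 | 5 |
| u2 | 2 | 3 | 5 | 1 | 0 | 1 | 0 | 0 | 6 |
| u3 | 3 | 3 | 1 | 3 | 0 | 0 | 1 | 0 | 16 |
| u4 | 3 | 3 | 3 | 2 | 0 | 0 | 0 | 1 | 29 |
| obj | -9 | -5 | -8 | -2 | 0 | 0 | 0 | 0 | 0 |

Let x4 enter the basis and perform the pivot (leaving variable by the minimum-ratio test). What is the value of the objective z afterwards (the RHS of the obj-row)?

Ratio test on column x4 — row 1: 5/1 = 5; row 2: 6/1 = 6; row 3: 16/3 = 16/3; row 4: 29/2 = 29/2. Minimum is 5 at row 1 (u1 leaves); pivot element 1.
Pivot on row 1; the obj-row RHS becomes 0 − (-2)·5 = 10.

10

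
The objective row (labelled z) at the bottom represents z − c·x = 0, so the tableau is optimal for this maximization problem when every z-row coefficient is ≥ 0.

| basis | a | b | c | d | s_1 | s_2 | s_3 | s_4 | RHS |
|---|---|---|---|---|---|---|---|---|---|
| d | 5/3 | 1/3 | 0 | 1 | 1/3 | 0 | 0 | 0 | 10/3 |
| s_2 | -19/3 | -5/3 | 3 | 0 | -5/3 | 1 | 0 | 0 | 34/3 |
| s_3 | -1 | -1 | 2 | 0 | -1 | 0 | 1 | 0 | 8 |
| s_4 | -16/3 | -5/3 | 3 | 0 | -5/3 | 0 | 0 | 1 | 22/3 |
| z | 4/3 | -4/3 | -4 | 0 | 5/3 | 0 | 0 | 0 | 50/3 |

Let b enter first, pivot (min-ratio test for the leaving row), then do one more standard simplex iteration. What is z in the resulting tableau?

62

Ratio test on column b — row 1: (10/3)/(1/3) = 10; row 2: entry -5/3 ≤ 0; row 3: entry -1 ≤ 0; row 4: entry -5/3 ≤ 0. Minimum is 10 at row 1 (d leaves); pivot element 1/3.
Pivot on row 1; the z-row RHS becomes 50/3 − (-4/3)·10 = 30.
Next entering variable (most negative z-row entry -4): c.
Ratio test on column c — row 1: entry 0 ≤ 0; row 2: 28/3 = 28/3; row 3: 18/2 = 9; row 4: 24/3 = 8. Minimum is 8 at row 4 (s_4 leaves); pivot element 3.
After the second pivot the z-row RHS is 30 − (-4)·8 = 62.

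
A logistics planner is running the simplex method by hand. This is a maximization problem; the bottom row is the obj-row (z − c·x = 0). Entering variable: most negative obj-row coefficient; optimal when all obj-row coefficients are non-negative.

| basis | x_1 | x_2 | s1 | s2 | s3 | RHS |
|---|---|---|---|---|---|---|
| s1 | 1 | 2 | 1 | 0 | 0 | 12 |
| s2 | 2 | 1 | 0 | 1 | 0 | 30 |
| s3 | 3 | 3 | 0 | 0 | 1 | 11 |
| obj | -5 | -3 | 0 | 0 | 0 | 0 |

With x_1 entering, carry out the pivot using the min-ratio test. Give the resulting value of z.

Ratio test on column x_1 — row 1: 12/1 = 12; row 2: 30/2 = 15; row 3: 11/3 = 11/3. Minimum is 11/3 at row 3 (s3 leaves); pivot element 3.
Pivot on row 3; the obj-row RHS becomes 0 − (-5)·(11/3) = 55/3.

55/3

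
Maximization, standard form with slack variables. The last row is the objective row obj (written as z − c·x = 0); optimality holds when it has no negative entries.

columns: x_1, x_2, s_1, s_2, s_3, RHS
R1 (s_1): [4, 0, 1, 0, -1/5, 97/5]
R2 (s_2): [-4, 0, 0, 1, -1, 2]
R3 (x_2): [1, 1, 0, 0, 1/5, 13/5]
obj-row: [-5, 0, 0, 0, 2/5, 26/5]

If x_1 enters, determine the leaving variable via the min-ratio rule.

x_2

Column x_1 entries and ratios — s_1: (97/5)/4 = 97/20; s_2: -4 ≤ 0, skip; x_2: (13/5)/1 = 13/5.
Smallest ratio is 13/5 in the row of x_2, so x_2 leaves.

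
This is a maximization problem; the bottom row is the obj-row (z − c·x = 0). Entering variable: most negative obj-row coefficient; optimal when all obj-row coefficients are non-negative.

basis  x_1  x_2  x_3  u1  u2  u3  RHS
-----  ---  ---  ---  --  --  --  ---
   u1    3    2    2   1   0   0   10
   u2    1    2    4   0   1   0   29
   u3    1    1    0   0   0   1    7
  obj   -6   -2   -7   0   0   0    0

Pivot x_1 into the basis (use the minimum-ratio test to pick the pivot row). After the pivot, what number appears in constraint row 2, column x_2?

4/3

Ratio test on column x_1 — row 1: 10/3 = 10/3; row 2: 29/1 = 29; row 3: 7/1 = 7. Minimum is 10/3 at row 1 (u1 leaves); pivot element 3.
Divide row 1 by 3; eliminate column x_1 from the other rows.
Row 2 update in column x_2: 2 − 1·(2/3) = 4/3.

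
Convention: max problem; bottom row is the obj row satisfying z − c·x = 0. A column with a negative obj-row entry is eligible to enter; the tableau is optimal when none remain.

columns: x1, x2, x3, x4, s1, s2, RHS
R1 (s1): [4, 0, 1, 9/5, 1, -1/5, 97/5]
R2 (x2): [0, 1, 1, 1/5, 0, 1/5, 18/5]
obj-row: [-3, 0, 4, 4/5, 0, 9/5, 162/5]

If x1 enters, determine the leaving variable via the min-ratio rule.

s1

Column x1 entries and ratios — s1: (97/5)/4 = 97/20; x2: 0 ≤ 0, skip.
Smallest ratio is 97/20 in the row of s1, so s1 leaves.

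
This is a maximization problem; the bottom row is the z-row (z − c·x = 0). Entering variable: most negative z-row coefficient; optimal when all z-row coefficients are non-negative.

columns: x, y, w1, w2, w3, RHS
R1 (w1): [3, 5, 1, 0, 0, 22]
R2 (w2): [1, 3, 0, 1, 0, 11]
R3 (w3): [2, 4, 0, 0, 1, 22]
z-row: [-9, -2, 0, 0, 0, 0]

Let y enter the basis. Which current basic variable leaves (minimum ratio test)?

w2

Column y entries and ratios — w1: 22/5 = 22/5; w2: 11/3 = 11/3; w3: 22/4 = 11/2.
Smallest ratio is 11/3 in the row of w2, so w2 leaves.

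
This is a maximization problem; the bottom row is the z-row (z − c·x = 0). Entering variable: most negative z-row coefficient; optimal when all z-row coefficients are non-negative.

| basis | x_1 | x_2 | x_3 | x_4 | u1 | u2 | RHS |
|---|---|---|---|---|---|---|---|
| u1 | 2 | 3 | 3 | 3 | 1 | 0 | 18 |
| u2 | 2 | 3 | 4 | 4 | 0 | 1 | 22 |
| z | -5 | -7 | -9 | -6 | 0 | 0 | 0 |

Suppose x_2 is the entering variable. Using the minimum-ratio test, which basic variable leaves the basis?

u1

Column x_2 entries and ratios — u1: 18/3 = 6; u2: 22/3 = 22/3.
Smallest ratio is 6 in the row of u1, so u1 leaves.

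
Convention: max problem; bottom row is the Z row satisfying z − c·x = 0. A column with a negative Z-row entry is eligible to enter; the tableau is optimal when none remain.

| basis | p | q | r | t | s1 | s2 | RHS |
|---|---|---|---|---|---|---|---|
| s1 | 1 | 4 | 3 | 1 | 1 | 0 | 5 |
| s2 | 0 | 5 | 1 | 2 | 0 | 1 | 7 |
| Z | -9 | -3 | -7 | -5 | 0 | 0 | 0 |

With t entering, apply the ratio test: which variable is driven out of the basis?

s2

Column t entries and ratios — s1: 5/1 = 5; s2: 7/2 = 7/2.
Smallest ratio is 7/2 in the row of s2, so s2 leaves.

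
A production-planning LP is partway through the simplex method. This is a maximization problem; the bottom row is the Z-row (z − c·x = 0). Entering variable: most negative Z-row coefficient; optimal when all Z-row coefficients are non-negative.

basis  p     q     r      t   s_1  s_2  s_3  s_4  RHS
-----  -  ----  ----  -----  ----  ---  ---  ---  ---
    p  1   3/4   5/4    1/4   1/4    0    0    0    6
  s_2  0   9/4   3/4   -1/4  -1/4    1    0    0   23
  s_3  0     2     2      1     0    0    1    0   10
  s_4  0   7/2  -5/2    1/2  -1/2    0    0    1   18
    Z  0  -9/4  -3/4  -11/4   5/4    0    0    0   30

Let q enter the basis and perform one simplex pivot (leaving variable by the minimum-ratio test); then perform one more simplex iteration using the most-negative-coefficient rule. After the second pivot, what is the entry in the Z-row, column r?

Ratio test on column q — row 1: 6/(3/4) = 8; row 2: 23/(9/4) = 92/9; row 3: 10/2 = 5; row 4: 18/(7/2) = 36/7. Minimum is 5 at row 3 (s_3 leaves); pivot element 2.
Divide row 3 by 2; eliminate column q from the other rows.
Second iteration: most negative Z-row entry is -13/8 in column t, so t enters.
Ratio test on column t — row 1: entry -1/8 ≤ 0; row 2: entry -11/8 ≤ 0; row 3: 5/(1/2) = 10; row 4: entry -5/4 ≤ 0. Minimum is 10 at row 3 (q leaves); pivot element 1/2.
Divide row 3 by 1/2; eliminate column t from the other rows.
After both pivots, the entry at the Z-row, column r is 19/4.

19/4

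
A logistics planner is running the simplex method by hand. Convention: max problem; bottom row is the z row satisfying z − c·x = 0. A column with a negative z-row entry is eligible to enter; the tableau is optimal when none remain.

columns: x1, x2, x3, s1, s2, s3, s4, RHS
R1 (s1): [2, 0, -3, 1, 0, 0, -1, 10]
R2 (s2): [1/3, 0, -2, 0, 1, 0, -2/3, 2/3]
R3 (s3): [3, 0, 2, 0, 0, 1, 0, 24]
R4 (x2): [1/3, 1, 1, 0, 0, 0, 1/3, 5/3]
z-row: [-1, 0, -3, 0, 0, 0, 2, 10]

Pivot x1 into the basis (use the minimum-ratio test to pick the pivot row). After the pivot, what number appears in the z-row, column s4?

Ratio test on column x1 — row 1: 10/2 = 5; row 2: (2/3)/(1/3) = 2; row 3: 24/3 = 8; row 4: (5/3)/(1/3) = 5. Minimum is 2 at row 2 (s2 leaves); pivot element 1/3.
Divide row 2 by 1/3; eliminate column x1 from the other rows.
z-row update in column s4: 2 − (-1)·(-2) = 0.

0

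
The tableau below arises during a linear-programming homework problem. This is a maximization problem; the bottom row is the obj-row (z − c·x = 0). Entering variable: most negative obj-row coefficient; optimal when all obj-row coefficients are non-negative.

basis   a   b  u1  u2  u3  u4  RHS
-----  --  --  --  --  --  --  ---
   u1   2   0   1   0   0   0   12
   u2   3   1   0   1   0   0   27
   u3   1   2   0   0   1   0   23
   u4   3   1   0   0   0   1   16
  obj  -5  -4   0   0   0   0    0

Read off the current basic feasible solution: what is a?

0

a is not in the basis, so in the current basic feasible solution a = 0.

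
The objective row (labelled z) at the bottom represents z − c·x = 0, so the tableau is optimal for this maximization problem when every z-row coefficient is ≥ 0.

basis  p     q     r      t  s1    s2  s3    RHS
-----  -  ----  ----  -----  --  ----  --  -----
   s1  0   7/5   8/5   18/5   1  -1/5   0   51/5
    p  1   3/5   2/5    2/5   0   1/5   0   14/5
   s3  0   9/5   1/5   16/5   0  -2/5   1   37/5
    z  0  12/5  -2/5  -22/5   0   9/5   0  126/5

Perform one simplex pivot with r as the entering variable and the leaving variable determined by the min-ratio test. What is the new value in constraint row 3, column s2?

Ratio test on column r — row 1: (51/5)/(8/5) = 51/8; row 2: (14/5)/(2/5) = 7; row 3: (37/5)/(1/5) = 37. Minimum is 51/8 at row 1 (s1 leaves); pivot element 8/5.
Divide row 1 by 8/5; eliminate column r from the other rows.
Row 3 update in column s2: -2/5 − (1/5)·(-1/8) = -3/8.

-3/8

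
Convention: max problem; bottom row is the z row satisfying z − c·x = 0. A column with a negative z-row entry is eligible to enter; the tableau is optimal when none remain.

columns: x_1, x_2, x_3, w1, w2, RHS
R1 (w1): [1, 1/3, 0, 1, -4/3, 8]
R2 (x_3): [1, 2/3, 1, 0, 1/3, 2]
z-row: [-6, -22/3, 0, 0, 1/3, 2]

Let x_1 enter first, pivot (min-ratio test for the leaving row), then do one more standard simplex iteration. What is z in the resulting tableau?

24

Ratio test on column x_1 — row 1: 8/1 = 8; row 2: 2/1 = 2. Minimum is 2 at row 2 (x_3 leaves); pivot element 1.
Pivot on row 2; the z-row RHS becomes 2 − (-6)·2 = 14.
Next entering variable (most negative z-row entry -10/3): x_2.
Ratio test on column x_2 — row 1: entry -1/3 ≤ 0; row 2: 2/(2/3) = 3. Minimum is 3 at row 2 (x_1 leaves); pivot element 2/3.
After the second pivot the z-row RHS is 14 − (-10/3)·3 = 24.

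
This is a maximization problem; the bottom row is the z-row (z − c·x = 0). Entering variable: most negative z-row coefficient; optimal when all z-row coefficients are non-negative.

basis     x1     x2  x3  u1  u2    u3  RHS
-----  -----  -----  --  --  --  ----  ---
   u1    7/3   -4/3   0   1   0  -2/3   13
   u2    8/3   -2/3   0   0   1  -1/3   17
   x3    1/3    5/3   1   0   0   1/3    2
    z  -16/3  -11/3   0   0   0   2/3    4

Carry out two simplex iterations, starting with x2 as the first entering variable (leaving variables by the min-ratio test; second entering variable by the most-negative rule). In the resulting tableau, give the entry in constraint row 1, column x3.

Ratio test on column x2 — row 1: entry -4/3 ≤ 0; row 2: entry -2/3 ≤ 0; row 3: 2/(5/3) = 6/5. Minimum is 6/5 at row 3 (x3 leaves); pivot element 5/3.
Divide row 3 by 5/3; eliminate column x2 from the other rows.
Second iteration: most negative z-row entry is -23/5 in column x1, so x1 enters.
Ratio test on column x1 — row 1: (73/5)/(13/5) = 73/13; row 2: (89/5)/(14/5) = 89/14; row 3: (6/5)/(1/5) = 6. Minimum is 73/13 at row 1 (u1 leaves); pivot element 13/5.
Divide row 1 by 13/5; eliminate column x1 from the other rows.
After both pivots, the entry at constraint row 1, column x3 is 4/13.

4/13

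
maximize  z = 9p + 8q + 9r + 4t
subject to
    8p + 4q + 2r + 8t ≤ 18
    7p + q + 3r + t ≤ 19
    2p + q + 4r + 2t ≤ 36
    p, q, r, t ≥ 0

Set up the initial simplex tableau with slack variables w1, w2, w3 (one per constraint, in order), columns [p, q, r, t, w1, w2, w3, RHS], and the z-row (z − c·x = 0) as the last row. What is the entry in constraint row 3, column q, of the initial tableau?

Constraint 3 has coefficient 1 on q.

1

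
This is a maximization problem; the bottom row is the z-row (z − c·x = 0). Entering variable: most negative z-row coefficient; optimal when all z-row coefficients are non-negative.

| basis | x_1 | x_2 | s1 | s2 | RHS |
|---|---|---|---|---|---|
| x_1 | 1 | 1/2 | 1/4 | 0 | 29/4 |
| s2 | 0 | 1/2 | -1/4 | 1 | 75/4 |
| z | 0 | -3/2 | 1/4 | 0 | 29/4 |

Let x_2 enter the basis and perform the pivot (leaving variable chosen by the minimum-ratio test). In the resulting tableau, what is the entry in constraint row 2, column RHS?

Ratio test on column x_2 — row 1: (29/4)/(1/2) = 29/2; row 2: (75/4)/(1/2) = 75/2. Minimum is 29/2 at row 1 (x_1 leaves); pivot element 1/2.
Divide row 1 by 1/2; eliminate column x_2 from the other rows.
Row 2 update in column RHS: 75/4 − (1/2)·(29/2) = 23/2.

23/2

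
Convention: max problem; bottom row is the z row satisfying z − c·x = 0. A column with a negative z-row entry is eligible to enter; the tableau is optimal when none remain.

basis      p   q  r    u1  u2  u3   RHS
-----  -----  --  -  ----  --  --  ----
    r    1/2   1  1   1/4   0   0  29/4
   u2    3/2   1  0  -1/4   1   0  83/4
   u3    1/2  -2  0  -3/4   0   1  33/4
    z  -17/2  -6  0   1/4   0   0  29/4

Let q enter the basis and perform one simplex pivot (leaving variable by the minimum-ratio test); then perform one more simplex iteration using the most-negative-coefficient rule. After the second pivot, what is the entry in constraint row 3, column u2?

-3/2

Ratio test on column q — row 1: (29/4)/1 = 29/4; row 2: (83/4)/1 = 83/4; row 3: entry -2 ≤ 0. Minimum is 29/4 at row 1 (r leaves); pivot element 1.
Divide row 1 by 1; eliminate column q from the other rows.
Second iteration: most negative z-row entry is -11/2 in column p, so p enters.
Ratio test on column p — row 1: (29/4)/(1/2) = 29/2; row 2: (27/2)/1 = 27/2; row 3: (91/4)/(3/2) = 91/6. Minimum is 27/2 at row 2 (u2 leaves); pivot element 1.
Divide row 2 by 1; eliminate column p from the other rows.
After both pivots, the entry at constraint row 3, column u2 is -3/2.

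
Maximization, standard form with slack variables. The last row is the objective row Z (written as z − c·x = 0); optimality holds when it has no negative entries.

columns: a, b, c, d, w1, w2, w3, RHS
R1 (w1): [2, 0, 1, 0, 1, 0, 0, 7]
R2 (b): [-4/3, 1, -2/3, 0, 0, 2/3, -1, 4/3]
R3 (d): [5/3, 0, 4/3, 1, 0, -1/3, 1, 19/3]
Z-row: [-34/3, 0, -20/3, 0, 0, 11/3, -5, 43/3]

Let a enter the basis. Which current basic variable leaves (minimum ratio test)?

w1

Column a entries and ratios — w1: 7/2 = 7/2; b: -4/3 ≤ 0, skip; d: (19/3)/(5/3) = 19/5.
Smallest ratio is 7/2 in the row of w1, so w1 leaves.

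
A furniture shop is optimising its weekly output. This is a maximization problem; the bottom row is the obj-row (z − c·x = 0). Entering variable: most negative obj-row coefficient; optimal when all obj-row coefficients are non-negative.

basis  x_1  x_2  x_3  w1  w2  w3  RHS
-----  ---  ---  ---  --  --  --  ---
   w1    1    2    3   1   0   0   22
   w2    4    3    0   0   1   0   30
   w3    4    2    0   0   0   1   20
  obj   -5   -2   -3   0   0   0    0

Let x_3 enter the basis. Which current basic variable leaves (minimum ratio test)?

w1

Column x_3 entries and ratios — w1: 22/3 = 22/3; w2: 0 ≤ 0, skip; w3: 0 ≤ 0, skip.
Smallest ratio is 22/3 in the row of w1, so w1 leaves.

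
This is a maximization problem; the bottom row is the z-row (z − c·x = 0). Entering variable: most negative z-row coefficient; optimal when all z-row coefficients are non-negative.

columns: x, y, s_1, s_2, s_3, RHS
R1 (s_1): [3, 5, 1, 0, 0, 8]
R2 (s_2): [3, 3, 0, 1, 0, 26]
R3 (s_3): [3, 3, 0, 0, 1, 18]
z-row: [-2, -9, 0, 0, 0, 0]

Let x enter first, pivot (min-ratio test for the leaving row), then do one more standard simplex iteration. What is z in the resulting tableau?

Ratio test on column x — row 1: 8/3 = 8/3; row 2: 26/3 = 26/3; row 3: 18/3 = 6. Minimum is 8/3 at row 1 (s_1 leaves); pivot element 3.
Pivot on row 1; the z-row RHS becomes 0 − (-2)·(8/3) = 16/3.
Next entering variable (most negative z-row entry -17/3): y.
Ratio test on column y — row 1: (8/3)/(5/3) = 8/5; row 2: entry -2 ≤ 0; row 3: entry -2 ≤ 0. Minimum is 8/5 at row 1 (x leaves); pivot element 5/3.
After the second pivot the z-row RHS is 16/3 − (-17/3)·(8/5) = 72/5.

72/5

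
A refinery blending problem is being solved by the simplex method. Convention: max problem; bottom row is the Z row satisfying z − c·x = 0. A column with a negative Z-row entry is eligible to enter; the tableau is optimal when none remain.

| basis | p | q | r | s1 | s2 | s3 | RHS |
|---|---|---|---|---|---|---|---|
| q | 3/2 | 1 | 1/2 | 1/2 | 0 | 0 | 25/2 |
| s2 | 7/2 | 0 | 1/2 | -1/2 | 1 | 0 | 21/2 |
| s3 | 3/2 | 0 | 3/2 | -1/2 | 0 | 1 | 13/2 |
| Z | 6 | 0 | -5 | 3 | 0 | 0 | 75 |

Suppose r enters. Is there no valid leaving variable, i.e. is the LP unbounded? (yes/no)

Column r has positive entries in row(s) 1, 2, 3, so the ratio test bounds it — not unbounded.

no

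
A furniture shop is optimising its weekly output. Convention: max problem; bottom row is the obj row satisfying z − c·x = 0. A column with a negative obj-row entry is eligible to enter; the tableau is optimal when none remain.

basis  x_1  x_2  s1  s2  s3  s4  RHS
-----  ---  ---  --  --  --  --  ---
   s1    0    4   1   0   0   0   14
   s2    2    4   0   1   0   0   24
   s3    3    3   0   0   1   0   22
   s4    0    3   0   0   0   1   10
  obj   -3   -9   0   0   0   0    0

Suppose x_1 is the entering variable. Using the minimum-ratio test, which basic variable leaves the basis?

s3

Column x_1 entries and ratios — s1: 0 ≤ 0, skip; s2: 24/2 = 12; s3: 22/3 = 22/3; s4: 0 ≤ 0, skip.
Smallest ratio is 22/3 in the row of s3, so s3 leaves.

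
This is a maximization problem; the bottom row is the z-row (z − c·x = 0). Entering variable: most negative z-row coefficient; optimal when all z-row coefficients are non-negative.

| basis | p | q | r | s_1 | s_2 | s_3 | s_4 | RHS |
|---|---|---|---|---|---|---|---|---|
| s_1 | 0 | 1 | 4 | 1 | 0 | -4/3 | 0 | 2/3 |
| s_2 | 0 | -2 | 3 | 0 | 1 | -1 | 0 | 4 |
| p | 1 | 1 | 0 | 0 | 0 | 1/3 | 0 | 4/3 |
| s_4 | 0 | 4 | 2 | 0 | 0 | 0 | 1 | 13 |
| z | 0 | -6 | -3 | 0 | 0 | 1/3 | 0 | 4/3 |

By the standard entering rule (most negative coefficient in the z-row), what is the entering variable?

q

Negative z-row entries: q: -6, r: -3.
The most negative is -6 in column q, so q enters.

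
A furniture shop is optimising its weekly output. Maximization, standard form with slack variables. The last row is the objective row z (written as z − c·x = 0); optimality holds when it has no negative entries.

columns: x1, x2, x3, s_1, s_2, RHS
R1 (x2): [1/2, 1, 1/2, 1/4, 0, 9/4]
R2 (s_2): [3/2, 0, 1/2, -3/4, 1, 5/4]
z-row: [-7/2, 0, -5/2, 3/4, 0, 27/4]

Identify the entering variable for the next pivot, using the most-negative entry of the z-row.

x1

Negative z-row entries: x1: -7/2, x3: -5/2.
The most negative is -7/2 in column x1, so x1 enters.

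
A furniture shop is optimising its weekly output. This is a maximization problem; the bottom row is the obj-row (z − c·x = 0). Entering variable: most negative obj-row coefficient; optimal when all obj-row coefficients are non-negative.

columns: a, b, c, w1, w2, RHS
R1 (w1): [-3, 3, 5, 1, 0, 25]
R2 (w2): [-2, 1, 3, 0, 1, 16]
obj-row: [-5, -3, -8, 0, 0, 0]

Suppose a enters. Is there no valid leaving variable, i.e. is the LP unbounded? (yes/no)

Every constraint-row entry in column a is ≤ 0, so increasing a is unbounded.

yes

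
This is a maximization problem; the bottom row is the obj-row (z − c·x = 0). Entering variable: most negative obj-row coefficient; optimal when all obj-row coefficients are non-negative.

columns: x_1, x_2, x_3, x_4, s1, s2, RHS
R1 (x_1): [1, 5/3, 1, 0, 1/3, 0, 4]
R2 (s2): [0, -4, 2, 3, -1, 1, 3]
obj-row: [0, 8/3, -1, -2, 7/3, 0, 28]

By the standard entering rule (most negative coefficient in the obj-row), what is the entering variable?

Negative obj-row entries: x_3: -1, x_4: -2.
The most negative is -2 in column x_4, so x_4 enters.

x_4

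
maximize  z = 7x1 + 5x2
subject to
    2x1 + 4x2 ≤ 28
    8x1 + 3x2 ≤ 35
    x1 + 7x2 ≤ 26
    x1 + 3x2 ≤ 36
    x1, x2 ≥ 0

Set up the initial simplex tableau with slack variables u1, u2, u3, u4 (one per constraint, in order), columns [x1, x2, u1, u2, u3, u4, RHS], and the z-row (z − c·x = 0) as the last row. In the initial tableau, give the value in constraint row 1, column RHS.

The RHS of constraint 1 is b_1 = 28.

28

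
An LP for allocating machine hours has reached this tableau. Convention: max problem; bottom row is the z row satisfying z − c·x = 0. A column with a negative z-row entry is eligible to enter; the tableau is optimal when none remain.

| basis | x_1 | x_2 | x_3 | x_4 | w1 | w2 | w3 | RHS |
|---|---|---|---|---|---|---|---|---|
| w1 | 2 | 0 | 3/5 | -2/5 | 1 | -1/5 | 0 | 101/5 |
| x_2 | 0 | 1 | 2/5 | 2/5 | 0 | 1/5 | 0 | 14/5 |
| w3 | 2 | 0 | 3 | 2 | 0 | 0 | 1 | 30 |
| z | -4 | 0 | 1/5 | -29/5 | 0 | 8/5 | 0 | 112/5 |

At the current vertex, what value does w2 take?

w2 is not in the basis, so in the current basic feasible solution w2 = 0.

0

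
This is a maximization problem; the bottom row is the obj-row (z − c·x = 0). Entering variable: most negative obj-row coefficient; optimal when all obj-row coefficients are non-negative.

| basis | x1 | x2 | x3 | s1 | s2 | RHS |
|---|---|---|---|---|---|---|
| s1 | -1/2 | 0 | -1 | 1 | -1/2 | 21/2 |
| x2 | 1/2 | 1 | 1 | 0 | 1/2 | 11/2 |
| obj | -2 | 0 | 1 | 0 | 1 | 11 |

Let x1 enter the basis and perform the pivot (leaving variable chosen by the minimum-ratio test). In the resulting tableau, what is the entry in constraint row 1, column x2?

Ratio test on column x1 — row 1: entry -1/2 ≤ 0; row 2: (11/2)/(1/2) = 11. Minimum is 11 at row 2 (x2 leaves); pivot element 1/2.
Divide row 2 by 1/2; eliminate column x1 from the other rows.
Row 1 update in column x2: 0 − (-1/2)·2 = 1.

1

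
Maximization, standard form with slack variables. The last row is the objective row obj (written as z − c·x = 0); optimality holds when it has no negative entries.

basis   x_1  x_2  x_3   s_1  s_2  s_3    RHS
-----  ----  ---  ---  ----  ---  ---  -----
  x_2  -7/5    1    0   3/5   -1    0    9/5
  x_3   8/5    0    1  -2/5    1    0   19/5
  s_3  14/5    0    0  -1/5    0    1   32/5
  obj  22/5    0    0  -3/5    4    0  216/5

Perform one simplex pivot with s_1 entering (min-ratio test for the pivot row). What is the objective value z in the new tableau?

45

Ratio test on column s_1 — row 1: (9/5)/(3/5) = 3; row 2: entry -2/5 ≤ 0; row 3: entry -1/5 ≤ 0. Minimum is 3 at row 1 (x_2 leaves); pivot element 3/5.
Pivot on row 1; the obj-row RHS becomes 216/5 − (-3/5)·3 = 45.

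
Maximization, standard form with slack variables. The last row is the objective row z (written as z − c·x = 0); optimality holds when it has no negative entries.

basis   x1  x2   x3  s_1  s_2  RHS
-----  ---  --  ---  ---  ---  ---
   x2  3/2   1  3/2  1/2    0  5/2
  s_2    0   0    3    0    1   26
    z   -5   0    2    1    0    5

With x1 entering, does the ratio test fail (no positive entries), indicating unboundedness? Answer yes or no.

no

Column x1 has positive entries in row(s) 1, so the ratio test bounds it — not unbounded.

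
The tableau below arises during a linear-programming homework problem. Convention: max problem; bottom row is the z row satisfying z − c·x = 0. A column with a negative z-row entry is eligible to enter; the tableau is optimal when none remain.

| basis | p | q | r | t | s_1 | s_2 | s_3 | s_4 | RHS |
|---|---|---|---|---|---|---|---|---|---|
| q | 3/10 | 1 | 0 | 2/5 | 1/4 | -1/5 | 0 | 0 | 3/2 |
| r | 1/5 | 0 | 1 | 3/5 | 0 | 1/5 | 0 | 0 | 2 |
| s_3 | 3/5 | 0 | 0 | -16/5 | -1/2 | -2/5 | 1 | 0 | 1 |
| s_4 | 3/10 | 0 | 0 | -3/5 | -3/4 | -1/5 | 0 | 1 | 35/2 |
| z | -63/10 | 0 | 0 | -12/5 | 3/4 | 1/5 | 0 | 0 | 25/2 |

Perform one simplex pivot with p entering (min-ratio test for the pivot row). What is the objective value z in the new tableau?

Ratio test on column p — row 1: (3/2)/(3/10) = 5; row 2: 2/(1/5) = 10; row 3: 1/(3/5) = 5/3; row 4: (35/2)/(3/10) = 175/3. Minimum is 5/3 at row 3 (s_3 leaves); pivot element 3/5.
Pivot on row 3; the z-row RHS becomes 25/2 − (-63/10)·(5/3) = 23.

23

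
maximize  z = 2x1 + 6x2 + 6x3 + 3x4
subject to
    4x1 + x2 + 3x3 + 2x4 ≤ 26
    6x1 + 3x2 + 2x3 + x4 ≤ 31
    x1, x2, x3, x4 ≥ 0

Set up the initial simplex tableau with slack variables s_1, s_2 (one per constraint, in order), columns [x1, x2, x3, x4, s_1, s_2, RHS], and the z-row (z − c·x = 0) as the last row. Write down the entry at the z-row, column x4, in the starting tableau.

The z-row carries the negated objective coefficients: the x4 entry is -3.

-3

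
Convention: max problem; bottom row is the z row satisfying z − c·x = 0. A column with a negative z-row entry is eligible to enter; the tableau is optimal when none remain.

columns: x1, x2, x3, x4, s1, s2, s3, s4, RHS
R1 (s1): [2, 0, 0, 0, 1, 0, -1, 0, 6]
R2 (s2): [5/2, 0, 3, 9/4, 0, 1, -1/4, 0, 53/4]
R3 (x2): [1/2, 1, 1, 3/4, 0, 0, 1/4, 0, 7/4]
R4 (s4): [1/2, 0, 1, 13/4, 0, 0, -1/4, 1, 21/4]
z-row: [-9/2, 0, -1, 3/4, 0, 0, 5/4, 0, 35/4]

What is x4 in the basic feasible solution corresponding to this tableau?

x4 is not in the basis, so in the current basic feasible solution x4 = 0.

0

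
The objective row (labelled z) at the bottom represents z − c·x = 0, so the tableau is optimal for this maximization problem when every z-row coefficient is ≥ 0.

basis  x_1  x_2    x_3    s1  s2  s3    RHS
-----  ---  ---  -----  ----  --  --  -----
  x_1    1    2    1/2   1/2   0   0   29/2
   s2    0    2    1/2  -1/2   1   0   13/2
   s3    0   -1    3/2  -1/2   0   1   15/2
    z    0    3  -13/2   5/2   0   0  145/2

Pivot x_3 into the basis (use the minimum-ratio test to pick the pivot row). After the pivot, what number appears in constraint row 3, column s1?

-1/3

Ratio test on column x_3 — row 1: (29/2)/(1/2) = 29; row 2: (13/2)/(1/2) = 13; row 3: (15/2)/(3/2) = 5. Minimum is 5 at row 3 (s3 leaves); pivot element 3/2.
Divide row 3 by 3/2; eliminate column x_3 from the other rows.
In the new row 3, the s1 entry is the old entry divided by the pivot: (-1/2)/(3/2) = -1/3.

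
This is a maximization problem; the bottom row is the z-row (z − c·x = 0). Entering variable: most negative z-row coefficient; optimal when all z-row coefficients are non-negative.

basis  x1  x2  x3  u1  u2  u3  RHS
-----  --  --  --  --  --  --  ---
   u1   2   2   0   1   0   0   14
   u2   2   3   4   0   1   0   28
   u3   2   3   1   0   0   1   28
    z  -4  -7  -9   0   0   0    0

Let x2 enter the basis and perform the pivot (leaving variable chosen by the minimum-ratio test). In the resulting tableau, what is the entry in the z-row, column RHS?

Ratio test on column x2 — row 1: 14/2 = 7; row 2: 28/3 = 28/3; row 3: 28/3 = 28/3. Minimum is 7 at row 1 (u1 leaves); pivot element 2.
Divide row 1 by 2; eliminate column x2 from the other rows.
z-row update in column RHS: 0 − (-7)·7 = 49.

49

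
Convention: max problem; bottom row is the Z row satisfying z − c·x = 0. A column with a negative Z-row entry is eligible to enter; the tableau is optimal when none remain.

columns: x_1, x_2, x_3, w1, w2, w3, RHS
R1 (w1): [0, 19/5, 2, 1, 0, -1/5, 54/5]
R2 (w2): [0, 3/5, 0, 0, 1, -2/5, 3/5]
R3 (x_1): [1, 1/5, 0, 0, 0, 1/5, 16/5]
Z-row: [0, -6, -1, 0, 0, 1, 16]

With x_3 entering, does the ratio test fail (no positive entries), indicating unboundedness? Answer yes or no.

Column x_3 has positive entries in row(s) 1, so the ratio test bounds it — not unbounded.

no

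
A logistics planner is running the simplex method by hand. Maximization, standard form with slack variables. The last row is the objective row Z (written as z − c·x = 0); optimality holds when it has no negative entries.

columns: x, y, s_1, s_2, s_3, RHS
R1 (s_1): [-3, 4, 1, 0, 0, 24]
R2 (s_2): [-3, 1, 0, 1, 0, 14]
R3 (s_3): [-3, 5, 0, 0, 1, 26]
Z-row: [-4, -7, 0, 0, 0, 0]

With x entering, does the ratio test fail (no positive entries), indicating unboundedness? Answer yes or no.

yes

Every constraint-row entry in column x is ≤ 0, so increasing x is unbounded.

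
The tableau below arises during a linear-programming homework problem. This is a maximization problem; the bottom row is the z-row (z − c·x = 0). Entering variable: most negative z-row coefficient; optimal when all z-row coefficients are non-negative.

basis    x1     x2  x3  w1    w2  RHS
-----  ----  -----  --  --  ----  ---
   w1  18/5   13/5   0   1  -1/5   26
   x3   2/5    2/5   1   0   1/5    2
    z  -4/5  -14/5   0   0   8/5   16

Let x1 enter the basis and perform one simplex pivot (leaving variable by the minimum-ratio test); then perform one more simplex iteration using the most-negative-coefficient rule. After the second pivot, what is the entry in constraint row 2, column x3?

5/2

Ratio test on column x1 — row 1: 26/(18/5) = 65/9; row 2: 2/(2/5) = 5. Minimum is 5 at row 2 (x3 leaves); pivot element 2/5.
Divide row 2 by 2/5; eliminate column x1 from the other rows.
Second iteration: most negative z-row entry is -2 in column x2, so x2 enters.
Ratio test on column x2 — row 1: entry -1 ≤ 0; row 2: 5/1 = 5. Minimum is 5 at row 2 (x1 leaves); pivot element 1.
Divide row 2 by 1; eliminate column x2 from the other rows.
After both pivots, the entry at constraint row 2, column x3 is 5/2.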